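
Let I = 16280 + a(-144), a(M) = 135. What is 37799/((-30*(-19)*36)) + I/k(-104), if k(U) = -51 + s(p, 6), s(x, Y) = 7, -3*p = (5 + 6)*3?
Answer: -83793161/225720 ≈ -371.23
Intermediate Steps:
p = -11 (p = -(5 + 6)*3/3 = -11*3/3 = -⅓*33 = -11)
k(U) = -44 (k(U) = -51 + 7 = -44)
I = 16415 (I = 16280 + 135 = 16415)
37799/((-30*(-19)*36)) + I/k(-104) = 37799/((-30*(-19)*36)) + 16415/(-44) = 37799/((570*36)) + 16415*(-1/44) = 37799/20520 - 16415/44 = -83793161/225720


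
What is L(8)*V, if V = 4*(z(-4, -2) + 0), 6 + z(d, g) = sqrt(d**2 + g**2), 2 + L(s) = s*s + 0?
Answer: -1488 + 496*sqrt(5) ≈ -378.91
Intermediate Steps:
L(s) = -2 + s**2 (L(s) = -2 + (s*s + 0) = -2 + (s**2 + 0) = -2 + s**2)
z(d, g) = -6 + sqrt(d**2 + g**2)
V = -24 + 8*sqrt(5) (V = 4*((-6 + sqrt((-4)**2 + (-2)**2)) + 0) = 4*((-6 + sqrt(16 + 4)) + 0) = 4*((-6 + sqrt(20)) + 0) = 4*((-6 + 2*sqrt(5)) + 0) = 4*(-6 + 2*sqrt(5)) = -24 + 8*sqrt(5) ≈ -6.1115)
L(8)*V = (-2 + 8**2)*(-24 + 8*sqrt(5)) = (-2 + 64)*(-24 + 8*sqrt(5)) = 62*(-24 + 8*sqrt(5)) = -1488 + 496*sqrt(5)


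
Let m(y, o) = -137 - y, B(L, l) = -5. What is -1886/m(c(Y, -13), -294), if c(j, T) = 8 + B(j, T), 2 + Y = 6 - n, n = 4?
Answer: 943/70 ≈ 13.471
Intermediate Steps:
Y = 0 (Y = -2 + (6 - 1*4) = -2 + (6 - 4) = -2 + 2 = 0)
c(j, T) = 3 (c(j, T) = 8 - 5 = 3)
-1886/m(c(Y, -13), -294) = -1886/(-137 - 1*3) = -1886/(-137 - 3) = -1886/(-140) = -1886*(-1/140) = 943/70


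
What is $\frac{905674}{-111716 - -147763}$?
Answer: $\frac{82334}{3277} \approx 25.125$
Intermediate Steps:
$\frac{905674}{-111716 - -147763} = \frac{905674}{-111716 + 147763} = \frac{905674}{36047} = 905674 \cdot \frac{1}{36047} = \frac{82334}{3277}$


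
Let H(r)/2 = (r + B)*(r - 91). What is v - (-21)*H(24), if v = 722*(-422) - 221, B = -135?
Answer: 7449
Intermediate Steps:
H(r) = 2*(-135 + r)*(-91 + r) (H(r) = 2*((r - 135)*(r - 91)) = 2*((-135 + r)*(-91 + r)) = 2*(-135 + r)*(-91 + r))
v = -304905 (v = -304684 - 221 = -304905)
v - (-21)*H(24) = -304905 - (-21)*(24570 - 452*24 + 2*24²) = -304905 - (-21)*(24570 - 10848 + 2*576) = -304905 - (-21)*(24570 - 10848 + 1152) = -304905 - (-21)*14874 = -304905 - 1*(-312354) = -304905 + 312354 = 7449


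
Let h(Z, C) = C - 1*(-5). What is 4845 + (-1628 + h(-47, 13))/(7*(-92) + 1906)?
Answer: 3056390/631 ≈ 4843.7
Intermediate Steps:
h(Z, C) = 5 + C (h(Z, C) = C + 5 = 5 + C)
4845 + (-1628 + h(-47, 13))/(7*(-92) + 1906) = 4845 + (-1628 + (5 + 13))/(7*(-92) + 1906) = 4845 + (-1628 + 18)/(-644 + 1906) = 4845 - 1610/1262 = 4845 - 1610*1/1262 = 4845 - 805/631 = 3056390/631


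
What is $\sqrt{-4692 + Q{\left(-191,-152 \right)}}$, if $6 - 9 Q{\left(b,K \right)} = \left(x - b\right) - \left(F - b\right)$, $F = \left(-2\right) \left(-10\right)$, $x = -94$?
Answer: $\frac{22 i \sqrt{87}}{3} \approx 68.401 i$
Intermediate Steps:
$F = 20$
$Q{\left(b,K \right)} = \frac{40}{3}$ ($Q{\left(b,K \right)} = \frac{2}{3} - \frac{\left(-94 - b\right) - \left(20 - b\right)}{9} = \frac{2}{3} - \frac{\left(-94 - b\right) + \left(-20 + b\right)}{9} = \frac{2}{3} - - \frac{38}{3} = \frac{2}{3} + \frac{38}{3} = \frac{40}{3}$)
$\sqrt{-4692 + Q{\left(-191,-152 \right)}} = \sqrt{-4692 + \frac{40}{3}} = \sqrt{- \frac{14036}{3}} = \frac{22 i \sqrt{87}}{3}$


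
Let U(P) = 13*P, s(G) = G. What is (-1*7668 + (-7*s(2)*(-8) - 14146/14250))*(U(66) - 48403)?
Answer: 511998535657/1425 ≈ 3.5930e+8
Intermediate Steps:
(-1*7668 + (-7*s(2)*(-8) - 14146/14250))*(U(66) - 48403) = (-1*7668 + (-7*2*(-8) - 14146/14250))*(13*66 - 48403) = (-7668 + (-14*(-8) - 14146*1/14250))*(858 - 48403) = (-7668 + (112 - 7073/7125))*(-47545) = (-7668 + 790927/7125)*(-47545) = -53843573/7125*(-47545) = 511998535657/1425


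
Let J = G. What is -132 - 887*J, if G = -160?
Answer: 141788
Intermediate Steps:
J = -160
-132 - 887*J = -132 - 887*(-160) = -132 + 141920 = 141788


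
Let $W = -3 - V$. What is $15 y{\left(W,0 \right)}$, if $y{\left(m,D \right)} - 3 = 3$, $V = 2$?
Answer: $90$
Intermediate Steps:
$W = -5$ ($W = -3 - 2 = -5$)
$y{\left(m,D \right)} = 6$ ($y{\left(m,D \right)} = 3 + 3 = 6$)
$15 y{\left(W,0 \right)} = 15 \cdot 6 = 90$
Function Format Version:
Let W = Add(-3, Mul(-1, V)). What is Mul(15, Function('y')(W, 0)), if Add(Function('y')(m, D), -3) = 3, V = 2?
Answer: 90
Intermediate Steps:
W = -5 (W = Add(-3, Mul(-1, 2)) = Add(-3, -2) = -5)
Function('y')(m, D) = 6 (Function('y')(m, D) = Add(3, 3) = 6)
Mul(15, Function('y')(W, 0)) = Mul(15, 6) = 90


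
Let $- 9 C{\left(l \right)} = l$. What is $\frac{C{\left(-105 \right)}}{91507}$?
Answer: $\frac{35}{274521} \approx 0.00012749$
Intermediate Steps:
$C{\left(l \right)} = - \frac{l}{9}$
$\frac{C{\left(-105 \right)}}{91507} = \frac{\left(- \frac{1}{9}\right) \left(-105\right)}{91507} = \frac{35}{3} \cdot \frac{1}{91507} = \frac{35}{274521}$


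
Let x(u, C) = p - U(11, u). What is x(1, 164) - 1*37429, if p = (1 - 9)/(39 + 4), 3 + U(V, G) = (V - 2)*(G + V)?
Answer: -1613970/43 ≈ -37534.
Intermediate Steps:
U(V, G) = -3 + (-2 + V)*(G + V) (U(V, G) = -3 + (V - 2)*(G + V) = -3 + (-2 + V)*(G + V))
p = -8/43 ≈ -0.18605
x(u, C) = -4136/43 - 9*u (x(u, C) = -8/43 - (-3 + 11**2 - 2*u - 2*11 + u*11) = -8/43 - (-3 + 121 - 2*u - 22 + 11*u) = -8/43 - (96 + 9*u) = -8/43 + (-96 - 9*u) = -4136/43 - 9*u)
x(1, 164) - 1*37429 = (-4136/43 - 9*1) - 1*37429 = (-4136/43 - 9) - 37429 = -4523/43 - 37429 = -1613970/43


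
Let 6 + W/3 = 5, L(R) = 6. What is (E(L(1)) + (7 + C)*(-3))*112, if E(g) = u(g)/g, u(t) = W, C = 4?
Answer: -3752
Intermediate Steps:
W = -3 (W = -18 + 3*5 = -18 + 15 = -3)
u(t) = -3
E(g) = -3/g
(E(L(1)) + (7 + C)*(-3))*112 = (-3/6 + (7 + 4)*(-3))*112 = (-3*1/6 + 11*(-3))*112 = (-1/2 - 33)*112 = -67/2*112 = -3752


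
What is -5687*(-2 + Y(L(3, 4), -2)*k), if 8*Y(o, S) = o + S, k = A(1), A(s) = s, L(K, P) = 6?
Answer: 17061/2 ≈ 8530.5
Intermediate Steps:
k = 1
Y(o, S) = S/8 + o/8 (Y(o, S) = (o + S)/8 = (S + o)/8 = S/8 + o/8)
-5687*(-2 + Y(L(3, 4), -2)*k) = -5687*(-2 + ((1/8)*(-2) + (1/8)*6)*1) = -5687*(-2 + (-1/4 + 3/4)*1) = -5687*(-2 + (1/2)*1) = -5687*(-2 + 1/2) = -5687*(-3/2) = 17061/2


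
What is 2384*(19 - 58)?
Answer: -92976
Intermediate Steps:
2384*(19 - 58) = 2384*(-39) = -92976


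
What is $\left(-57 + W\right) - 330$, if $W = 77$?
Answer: $-310$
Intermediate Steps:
$\left(-57 + W\right) - 330 = \left(-57 + 77\right) - 330 = 20 - 330 = -310$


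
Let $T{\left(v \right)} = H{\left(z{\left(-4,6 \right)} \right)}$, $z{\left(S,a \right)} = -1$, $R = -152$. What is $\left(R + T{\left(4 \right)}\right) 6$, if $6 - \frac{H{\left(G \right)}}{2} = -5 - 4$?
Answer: $-732$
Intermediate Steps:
$H{\left(G \right)} = 30$ ($H{\left(G \right)} = 12 - 2 \left(-5 - 4\right) = 12 - -18 = 12 + 18 = 30$)
$T{\left(v \right)} = 30$
$\left(R + T{\left(4 \right)}\right) 6 = \left(-152 + 30\right) 6 = \left(-122\right) 6 = -732$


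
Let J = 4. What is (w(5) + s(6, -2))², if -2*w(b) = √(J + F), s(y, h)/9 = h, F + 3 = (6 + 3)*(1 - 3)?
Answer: (36 + I*√17)²/4 ≈ 319.75 + 74.216*I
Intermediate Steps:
F = -21 (F = -3 + (6 + 3)*(1 - 3) = -3 + 9*(-2) = -3 - 18 = -21)
s(y, h) = 9*h
w(b) = -I*√17/2 (w(b) = -√(4 - 21)/2 = -I*√17/2)
(w(5) + s(6, -2))² = (-I*√17/2 + 9*(-2))² = (-I*√17/2 - 18)² = (-18 - I*√17/2)²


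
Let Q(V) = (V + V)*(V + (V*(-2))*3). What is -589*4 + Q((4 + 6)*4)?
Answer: -18356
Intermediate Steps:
Q(V) = -10*V² (Q(V) = (2*V)*(V - 2*V*3) = (2*V)*(V - 6*V) = (2*V)*(-5*V) = -10*V²)
-589*4 + Q((4 + 6)*4) = -589*4 - 10*16*(4 + 6)² = -2356 - 10*(10*4)² = -2356 - 10*40² = -2356 - 10*1600 = -2356 - 16000 = -18356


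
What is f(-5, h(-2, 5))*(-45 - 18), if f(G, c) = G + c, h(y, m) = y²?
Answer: 63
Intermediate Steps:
f(-5, h(-2, 5))*(-45 - 18) = (-5 + (-2)²)*(-45 - 18) = (-5 + 4)*(-63) = -1*(-63) = 63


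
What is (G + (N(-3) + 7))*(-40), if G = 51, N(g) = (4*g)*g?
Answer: -3760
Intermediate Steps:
N(g) = 4*g²
(G + (N(-3) + 7))*(-40) = (51 + (4*(-3)² + 7))*(-40) = (51 + (4*9 + 7))*(-40) = (51 + (36 + 7))*(-40) = (51 + 43)*(-40) = 94*(-40) = -3760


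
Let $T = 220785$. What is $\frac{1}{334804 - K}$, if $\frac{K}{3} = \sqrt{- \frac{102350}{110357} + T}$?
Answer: $\frac{36947965028}{12370107197623457} + \frac{39 \sqrt{15910389335435}}{12370107197623457} \approx 2.9995 \cdot 10^{-6}$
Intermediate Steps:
$K = \frac{3 \sqrt{15910389335435}}{8489}$ ($K = 3 \sqrt{- \frac{102350}{110357} + 220785} = 3 \sqrt{\frac{24365067895}{110357}} = 3 \frac{\sqrt{15910389335435}}{8489} = \frac{3 \sqrt{15910389335435}}{8489} \approx 1409.6$)
$\frac{1}{334804 - K} = \frac{1}{334804 - \frac{3 \sqrt{15910389335435}}{8489}}$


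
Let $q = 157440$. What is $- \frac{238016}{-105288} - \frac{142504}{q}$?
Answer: $\frac{951443}{701920} \approx 1.3555$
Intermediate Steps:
$- \frac{238016}{-105288} - \frac{142504}{q} = - \frac{238016}{-105288} - \frac{142504}{157440} = \left(-238016\right) \left(- \frac{1}{105288}\right) - \frac{17813}{19680} = \frac{29752}{13161} - \frac{17813}{19680} = \frac{951443}{701920}$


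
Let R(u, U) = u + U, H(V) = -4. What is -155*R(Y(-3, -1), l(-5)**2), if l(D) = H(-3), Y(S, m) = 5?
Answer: -3255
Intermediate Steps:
l(D) = -4
R(u, U) = U + u
-155*R(Y(-3, -1), l(-5)**2) = -155*((-4)**2 + 5) = -155*(16 + 5) = -155*21 = -3255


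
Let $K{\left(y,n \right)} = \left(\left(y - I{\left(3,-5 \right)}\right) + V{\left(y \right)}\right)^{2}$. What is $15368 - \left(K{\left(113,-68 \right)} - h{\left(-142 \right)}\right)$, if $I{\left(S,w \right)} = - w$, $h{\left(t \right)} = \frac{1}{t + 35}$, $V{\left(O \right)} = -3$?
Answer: $\frac{464700}{107} \approx 4343.0$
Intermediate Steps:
$h{\left(t \right)} = \frac{1}{35 + t}$
$K{\left(y,n \right)} = \left(-8 + y\right)^{2}$ ($K{\left(y,n \right)} = \left(\left(y - \left(-1\right) \left(-5\right)\right) - 3\right)^{2} = \left(\left(y - 5\right) - 3\right)^{2} = \left(\left(-5 + y\right) - 3\right)^{2} = \left(-8 + y\right)^{2}$)
$15368 - \left(K{\left(113,-68 \right)} - h{\left(-142 \right)}\right) = 15368 - \left(\left(-8 + 113\right)^{2} - \frac{1}{35 - 142}\right) = 15368 - \left(105^{2} - \frac{1}{-107}\right) = 15368 - \left(11025 - - \frac{1}{107}\right) = 15368 - \left(11025 + \frac{1}{107}\right) = 15368 - \frac{1179676}{107} = \frac{464700}{107}$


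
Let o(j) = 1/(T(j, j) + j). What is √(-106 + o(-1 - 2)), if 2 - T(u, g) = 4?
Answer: 3*I*√295/5 ≈ 10.305*I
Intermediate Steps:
T(u, g) = -2 (T(u, g) = 2 - 1*4 = 2 - 4 = -2)
o(j) = 1/(-2 + j)
√(-106 + o(-1 - 2)) = √(-106 + 1/(-2 + (-1 - 2))) = √(-106 + 1/(-2 - 3)) = √(-106 + 1/(-5)) = √(-106 - ⅕) = √(-531/5) = 3*I*√295/5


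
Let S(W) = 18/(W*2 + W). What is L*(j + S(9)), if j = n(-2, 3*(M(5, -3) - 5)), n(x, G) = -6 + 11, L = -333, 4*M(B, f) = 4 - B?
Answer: -1887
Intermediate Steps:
M(B, f) = 1 - B/4 (M(B, f) = (4 - B)/4 = 1 - B/4)
S(W) = 6/W (S(W) = 18/(2*W + W) = 18/((3*W)) = 18*(1/(3*W)) = 6/W)
n(x, G) = 5
j = 5
L*(j + S(9)) = -333*(5 + 6/9) = -333*(5 + 6*(1/9)) = -333*(5 + 2/3) = -333*17/3 = -1887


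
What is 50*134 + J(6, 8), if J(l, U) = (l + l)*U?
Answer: 6796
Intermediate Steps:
J(l, U) = 2*U*l (J(l, U) = (2*l)*U = 2*U*l)
50*134 + J(6, 8) = 50*134 + 2*8*6 = 6700 + 96 = 6796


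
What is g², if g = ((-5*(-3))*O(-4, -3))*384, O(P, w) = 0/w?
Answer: 0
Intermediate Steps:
O(P, w) = 0
g = 0 (g = (-5*(-3)*0)*384 = (15*0)*384 = 0*384 = 0)
g² = 0² = 0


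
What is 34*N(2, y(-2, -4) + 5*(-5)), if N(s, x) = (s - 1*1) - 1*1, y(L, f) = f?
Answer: 0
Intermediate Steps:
N(s, x) = -2 + s (N(s, x) = (s - 1) - 1 = (-1 + s) - 1 = -2 + s)
34*N(2, y(-2, -4) + 5*(-5)) = 34*(-2 + 2) = 34*0 = 0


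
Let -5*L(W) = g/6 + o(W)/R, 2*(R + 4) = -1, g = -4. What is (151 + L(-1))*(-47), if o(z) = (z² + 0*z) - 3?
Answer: -319459/45 ≈ -7099.1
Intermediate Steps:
o(z) = -3 + z² (o(z) = (z² + 0) - 3 = z² - 3 = -3 + z²)
R = -9/2 (R = -4 + (½)*(-1) = -4 - ½ = -9/2 ≈ -4.5000)
L(W) = 2*W²/45 (L(W) = -(-4/6 + (-3 + W²)/(-9/2))/5 = -(-4*⅙ + (-3 + W²)*(-2/9))/5 = -(-⅔ + (⅔ - 2*W²/9))/5 = -(-2)*W²/45 = 2*W²/45)
(151 + L(-1))*(-47) = (151 + (2/45)*(-1)²)*(-47) = (151 + (2/45)*1)*(-47) = (151 + 2/45)*(-47) = (6797/45)*(-47) = -319459/45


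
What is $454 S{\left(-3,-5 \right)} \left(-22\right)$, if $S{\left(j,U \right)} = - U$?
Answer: $-49940$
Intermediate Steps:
$454 S{\left(-3,-5 \right)} \left(-22\right) = 454 \left(-1\right) \left(-5\right) \left(-22\right) = 454 \cdot 5 \left(-22\right) = 454 \left(-110\right) = -49940$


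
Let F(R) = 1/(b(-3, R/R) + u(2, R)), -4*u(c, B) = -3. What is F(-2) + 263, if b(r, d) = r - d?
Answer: 3415/13 ≈ 262.69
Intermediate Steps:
u(c, B) = 3/4 (u(c, B) = -1/4*(-3) = 3/4)
F(R) = -4/13 (F(R) = 1/((-3 - R/R) + 3/4) = 1/((-3 - 1*1) + 3/4) = 1/((-3 - 1) + 3/4) = 1/(-4 + 3/4) = 1/(-13/4) = -4/13)
F(-2) + 263 = -4/13 + 263 = 3415/13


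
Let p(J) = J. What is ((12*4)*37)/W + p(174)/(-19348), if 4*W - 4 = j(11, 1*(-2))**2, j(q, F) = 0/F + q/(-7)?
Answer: 3367453125/3066658 ≈ 1098.1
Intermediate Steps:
j(q, F) = -q/7 (j(q, F) = 0 + q*(-1/7) = 0 - q/7 = -q/7)
W = 317/196 (W = 1 + (-1/7*11)**2/4 = 1 + (-11/7)**2/4 = 1 + (1/4)*(121/49) = 1 + 121/196 = 317/196 ≈ 1.6173)
((12*4)*37)/W + p(174)/(-19348) = ((12*4)*37)/(317/196) + 174/(-19348) = (48*37)*(196/317) + 174*(-1/19348) = 1776*(196/317) - 87/9674 = 348096/317 - 87/9674 = 3367453125/3066658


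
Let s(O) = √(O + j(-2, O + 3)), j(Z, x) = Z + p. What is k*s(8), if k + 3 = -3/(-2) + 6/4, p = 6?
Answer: 0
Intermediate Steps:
j(Z, x) = 6 + Z (j(Z, x) = Z + 6 = 6 + Z)
s(O) = √(4 + O) (s(O) = √(O + (6 - 2)) = √(O + 4) = √(4 + O))
k = 0 (k = -3 + (-3/(-2) + 6/4) = -3 + (-3*(-½) + 6*(¼)) = -3 + (3/2 + 3/2) = -3 + 3 = 0)
k*s(8) = 0*√(4 + 8) = 0*√12 = 0*(2*√3) = 0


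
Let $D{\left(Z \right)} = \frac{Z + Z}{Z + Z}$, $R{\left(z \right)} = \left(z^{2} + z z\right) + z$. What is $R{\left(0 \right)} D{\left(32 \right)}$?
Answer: $0$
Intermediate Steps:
$R{\left(z \right)} = z + 2 z^{2}$ ($R{\left(z \right)} = \left(z^{2} + z^{2}\right) + z = 2 z^{2} + z = z + 2 z^{2}$)
$D{\left(Z \right)} = 1$ ($D{\left(Z \right)} = \frac{2 Z}{2 Z} = 2 Z \frac{1}{2 Z} = 1$)
$R{\left(0 \right)} D{\left(32 \right)} = 0 \left(1 + 2 \cdot 0\right) 1 = 0 \left(1 + 0\right) 1 = 0 \cdot 1 \cdot 1 = 0 \cdot 1 = 0$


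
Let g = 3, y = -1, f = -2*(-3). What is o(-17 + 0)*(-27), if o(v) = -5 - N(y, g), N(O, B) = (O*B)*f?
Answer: -351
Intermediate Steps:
f = 6
N(O, B) = 6*B*O (N(O, B) = (O*B)*6 = (B*O)*6 = 6*B*O)
o(v) = 13 (o(v) = -5 - 6*3*(-1) = -5 - 1*(-18) = -5 + 18 = 13)
o(-17 + 0)*(-27) = 13*(-27) = -351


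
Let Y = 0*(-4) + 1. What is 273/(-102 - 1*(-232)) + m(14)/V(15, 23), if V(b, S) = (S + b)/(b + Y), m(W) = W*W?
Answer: 16079/190 ≈ 84.626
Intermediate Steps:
Y = 1 (Y = 0 + 1 = 1)
m(W) = W**2
V(b, S) = (S + b)/(1 + b) (V(b, S) = (S + b)/(b + 1) = (S + b)/(1 + b))
273/(-102 - 1*(-232)) + m(14)/V(15, 23) = 273/(-102 - 1*(-232)) + 14**2/(((23 + 15)/(1 + 15))) = 273/(-102 + 232) + 196/((38/16)) = 273/130 + 196/(((1/16)*38)) = 273*(1/130) + 196/(19/8) = 21/10 + 196*(8/19) = 21/10 + 1568/19 = 16079/190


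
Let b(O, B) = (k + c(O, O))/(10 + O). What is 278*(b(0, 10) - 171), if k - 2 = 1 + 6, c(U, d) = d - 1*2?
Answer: -236717/5 ≈ -47343.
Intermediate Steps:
c(U, d) = -2 + d (c(U, d) = d - 2 = -2 + d)
k = 9 (k = 2 + (1 + 6) = 2 + 7 = 9)
b(O, B) = (7 + O)/(10 + O) (b(O, B) = (9 + (-2 + O))/(10 + O) = (7 + O)/(10 + O))
278*(b(0, 10) - 171) = 278*((7 + 0)/(10 + 0) - 171) = 278*(7/10 - 171) = 278*(-1703/10) = -236717/5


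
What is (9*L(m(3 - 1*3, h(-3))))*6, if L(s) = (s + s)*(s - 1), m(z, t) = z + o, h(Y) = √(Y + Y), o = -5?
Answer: 3240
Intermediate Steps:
h(Y) = √2*√Y (h(Y) = √(2*Y) = √2*√Y)
m(z, t) = -5 + z (m(z, t) = z - 5 = -5 + z)
L(s) = 2*s*(-1 + s) (L(s) = (2*s)*(-1 + s) = 2*s*(-1 + s))
(9*L(m(3 - 1*3, h(-3))))*6 = (9*(2*(-5 + (3 - 1*3))*(-1 + (-5 + (3 - 1*3)))))*6 = (9*(2*(-5 + (3 - 3))*(-1 + (-5 + (3 - 3)))))*6 = (9*(2*(-5 + 0)*(-1 + (-5 + 0))))*6 = (9*(2*(-5)*(-1 - 5)))*6 = (9*(2*(-5)*(-6)))*6 = (9*60)*6 = 540*6 = 3240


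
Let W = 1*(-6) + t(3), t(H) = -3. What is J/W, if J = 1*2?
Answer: -2/9 ≈ -0.22222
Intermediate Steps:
J = 2
W = -9 (W = 1*(-6) - 3 = -6 - 3 = -9)
J/W = 2/(-9) = 2*(-⅑) = -2/9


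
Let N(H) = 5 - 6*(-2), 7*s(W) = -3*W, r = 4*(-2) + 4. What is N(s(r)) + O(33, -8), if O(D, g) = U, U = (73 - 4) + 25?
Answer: 111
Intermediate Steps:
r = -4 (r = -8 + 4 = -4)
U = 94 (U = 69 + 25 = 94)
s(W) = -3*W/7 (s(W) = (-3*W)/7 = -3*W/7)
O(D, g) = 94
N(H) = 17 (N(H) = 5 + 12 = 17)
N(s(r)) + O(33, -8) = 17 + 94 = 111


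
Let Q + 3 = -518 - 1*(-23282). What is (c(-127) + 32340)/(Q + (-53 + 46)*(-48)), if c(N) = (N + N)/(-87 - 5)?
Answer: 1487767/1062462 ≈ 1.4003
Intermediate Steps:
c(N) = -N/46 (c(N) = (2*N)/(-92) = (2*N)*(-1/92) = -N/46)
Q = 22761 (Q = -3 + (-518 - 1*(-23282)) = -3 + (-518 + 23282) = -3 + 22764 = 22761)
(c(-127) + 32340)/(Q + (-53 + 46)*(-48)) = (-1/46*(-127) + 32340)/(22761 + (-53 + 46)*(-48)) = (127/46 + 32340)/(22761 - 7*(-48)) = 1487767/(46*(22761 + 336)) = (1487767/46)/23097 = (1487767/46)*(1/23097) = 1487767/1062462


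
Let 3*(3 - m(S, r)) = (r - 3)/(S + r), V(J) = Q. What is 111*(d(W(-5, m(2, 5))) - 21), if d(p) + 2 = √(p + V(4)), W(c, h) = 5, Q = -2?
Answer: -2553 + 111*√3 ≈ -2360.7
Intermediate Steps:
V(J) = -2
m(S, r) = 3 - (-3 + r)/(3*(S + r)) (m(S, r) = 3 - (r - 3)/(3*(S + r)) = 3 - (-3 + r)/(3*(S + r)))
d(p) = -2 + √(-2 + p) (d(p) = -2 + √(p - 2) = -2 + √(-2 + p))
111*(d(W(-5, m(2, 5))) - 21) = 111*((-2 + √(-2 + 5)) - 21) = 111*((-2 + √3) - 21) = 111*(-23 + √3) = -2553 + 111*√3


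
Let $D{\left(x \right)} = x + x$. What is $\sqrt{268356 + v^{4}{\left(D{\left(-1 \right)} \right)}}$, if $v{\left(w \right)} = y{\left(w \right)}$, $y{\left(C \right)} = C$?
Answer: $26 \sqrt{397} \approx 518.05$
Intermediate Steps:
$D{\left(x \right)} = 2 x$
$v{\left(w \right)} = w$
$\sqrt{268356 + v^{4}{\left(D{\left(-1 \right)} \right)}} = \sqrt{268356 + \left(2 \left(-1\right)\right)^{4}} = \sqrt{268356 + \left(-2\right)^{4}} = \sqrt{268356 + 16} = \sqrt{268372} = 26 \sqrt{397}$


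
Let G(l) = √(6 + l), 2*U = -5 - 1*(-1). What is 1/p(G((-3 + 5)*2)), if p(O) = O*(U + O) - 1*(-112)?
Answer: 61/7422 + √10/7422 ≈ 0.0086449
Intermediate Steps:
U = -2 (U = (-5 - 1*(-1))/2 = (-5 + 1)/2 = (½)*(-4) = -2)
p(O) = 112 + O*(-2 + O) (p(O) = O*(-2 + O) - 1*(-112) = O*(-2 + O) + 112 = 112 + O*(-2 + O))
1/p(G((-3 + 5)*2)) = 1/(112 + (√(6 + (-3 + 5)*2))² - 2*√(6 + (-3 + 5)*2)) = 1/(112 + (√(6 + 2*2))² - 2*√(6 + 2*2)) = 1/(112 + (√(6 + 4))² - 2*√(6 + 4)) = 1/(112 + (√10)² - 2*√10) = 1/(112 + 10 - 2*√10) = 1/(122 - 2*√10)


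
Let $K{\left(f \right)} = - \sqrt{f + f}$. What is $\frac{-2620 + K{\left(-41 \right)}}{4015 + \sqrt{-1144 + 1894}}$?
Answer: $- \frac{420772}{644779} + \frac{524 \sqrt{30}}{644779} - \frac{803 i \sqrt{82}}{3223895} + \frac{2 i \sqrt{615}}{3223895} \approx -0.64813 - 0.0022401 i$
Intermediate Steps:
$K{\left(f \right)} = - \sqrt{2} \sqrt{f}$ ($K{\left(f \right)} = - \sqrt{2 f} = - \sqrt{2} \sqrt{f}$)
$\frac{-2620 + K{\left(-41 \right)}}{4015 + \sqrt{-1144 + 1894}} = \frac{-2620 - \sqrt{2} \sqrt{-41}}{4015 + \sqrt{-1144 + 1894}} = \frac{-2620 - \sqrt{2} i \sqrt{41}}{4015 + \sqrt{750}} = \frac{-2620 - i \sqrt{82}}{4015 + 5 \sqrt{30}}$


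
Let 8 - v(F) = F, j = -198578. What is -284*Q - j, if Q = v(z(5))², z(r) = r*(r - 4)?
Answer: 196022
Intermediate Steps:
z(r) = r*(-4 + r)
v(F) = 8 - F
Q = 9 (Q = (8 - 5*(-4 + 5))² = (8 - 5)² = 3² = 9)
-284*Q - j = -284*9 - 1*(-198578) = -2556 + 198578 = 196022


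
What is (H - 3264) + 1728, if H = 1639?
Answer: 103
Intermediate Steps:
(H - 3264) + 1728 = (1639 - 3264) + 1728 = -1625 + 1728 = 103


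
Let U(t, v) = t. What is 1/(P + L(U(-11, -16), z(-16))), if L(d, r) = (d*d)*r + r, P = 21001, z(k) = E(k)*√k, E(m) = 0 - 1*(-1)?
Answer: 21001/441280145 - 488*I/441280145 ≈ 4.7591e-5 - 1.1059e-6*I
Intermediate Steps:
E(m) = 1 (E(m) = 0 + 1 = 1)
z(k) = √k (z(k) = 1*√k = √k)
L(d, r) = r + r*d² (L(d, r) = d²*r + r = r*d² + r = r + r*d²)
1/(P + L(U(-11, -16), z(-16))) = 1/(21001 + √(-16)*(1 + (-11)²)) = 1/(21001 + (4*I)*(1 + 121)) = 1/(21001 + (4*I)*122) = 1/(21001 + 488*I) = (21001 - 488*I)/441280145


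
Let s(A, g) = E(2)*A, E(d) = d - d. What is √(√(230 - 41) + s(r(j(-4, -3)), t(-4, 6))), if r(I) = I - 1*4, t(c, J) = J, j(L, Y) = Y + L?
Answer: 189^(¼) ≈ 3.7078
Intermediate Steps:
j(L, Y) = L + Y
E(d) = 0
r(I) = -4 + I (r(I) = I - 4 = -4 + I)
s(A, g) = 0 (s(A, g) = 0*A = 0)
√(√(230 - 41) + s(r(j(-4, -3)), t(-4, 6))) = √(√(230 - 41) + 0) = √(√189 + 0) = √(3*√21 + 0) = √(3*√21) = 3^(¾)*7^(¼)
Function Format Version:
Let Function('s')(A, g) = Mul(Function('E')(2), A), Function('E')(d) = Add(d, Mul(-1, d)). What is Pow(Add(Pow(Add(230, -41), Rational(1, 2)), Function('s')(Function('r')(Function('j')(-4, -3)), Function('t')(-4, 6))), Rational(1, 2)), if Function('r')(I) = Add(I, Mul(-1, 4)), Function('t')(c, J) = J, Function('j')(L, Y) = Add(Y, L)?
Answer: Pow(189, Rational(1, 4)) ≈ 3.7078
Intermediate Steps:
Function('j')(L, Y) = Add(L, Y)
Function('E')(d) = 0
Function('r')(I) = Add(-4, I) (Function('r')(I) = Add(I, -4) = Add(-4, I))
Function('s')(A, g) = 0 (Function('s')(A, g) = Mul(0, A) = 0)
Pow(Add(Pow(Add(230, -41), Rational(1, 2)), Function('s')(Function('r')(Function('j')(-4, -3)), Function('t')(-4, 6))), Rational(1, 2)) = Pow(Add(Pow(Add(230, -41), Rational(1, 2)), 0), Rational(1, 2)) = Pow(Add(Pow(189, Rational(1, 2)), 0), Rational(1, 2)) = Pow(Add(Mul(3, Pow(21, Rational(1, 2))), 0), Rational(1, 2)) = Pow(Mul(3, Pow(21, Rational(1, 2))), Rational(1, 2)) = Mul(Pow(3, Rational(3, 4)), Pow(7, Rational(1, 4)))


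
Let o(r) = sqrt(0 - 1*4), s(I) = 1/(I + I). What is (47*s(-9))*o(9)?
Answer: -47*I/9 ≈ -5.2222*I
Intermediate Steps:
s(I) = 1/(2*I)
o(r) = 2*I (o(r) = sqrt(0 - 4) = sqrt(-4) = 2*I)
(47*s(-9))*o(9) = (47*((1/2)/(-9)))*(2*I) = (47*((1/2)*(-1/9)))*(2*I) = (47*(-1/18))*(2*I) = -47*I/9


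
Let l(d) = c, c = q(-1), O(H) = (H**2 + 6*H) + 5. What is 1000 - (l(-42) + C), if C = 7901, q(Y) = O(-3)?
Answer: -6897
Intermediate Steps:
O(H) = 5 + H**2 + 6*H
q(Y) = -4 (q(Y) = 5 + (-3)**2 + 6*(-3) = 5 + 9 - 18 = -4)
c = -4
l(d) = -4
1000 - (l(-42) + C) = 1000 - (-4 + 7901) = 1000 - 1*7897 = 1000 - 7897 = -6897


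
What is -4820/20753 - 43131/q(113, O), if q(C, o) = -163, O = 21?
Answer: 894311983/3382739 ≈ 264.38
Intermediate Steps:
-4820/20753 - 43131/q(113, O) = -4820/20753 - 43131/(-163) = -4820*1/20753 - 43131*(-1/163) = -4820/20753 + 43131/163 = 894311983/3382739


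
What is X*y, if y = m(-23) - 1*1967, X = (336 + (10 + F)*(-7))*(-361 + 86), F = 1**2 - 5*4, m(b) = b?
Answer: 218352750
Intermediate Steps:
F = -19 (F = 1 - 20 = -19)
X = -109725 (X = (336 + (10 - 19)*(-7))*(-361 + 86) = (336 - 9*(-7))*(-275) = (336 + 63)*(-275) = 399*(-275) = -109725)
y = -1990 (y = -23 - 1*1967 = -23 - 1967 = -1990)
X*y = -109725*(-1990) = 218352750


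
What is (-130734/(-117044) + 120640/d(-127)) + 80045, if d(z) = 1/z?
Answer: -891947489303/58522 ≈ -1.5241e+7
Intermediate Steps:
(-130734/(-117044) + 120640/d(-127)) + 80045 = (-130734/(-117044) + 120640/(1/(-127))) + 80045 = (-130734*(-1/117044) + 120640/(-1/127)) + 80045 = (65367/58522 + 120640*(-127)) + 80045 = (65367/58522 - 15321280) + 80045 = -896631882793/58522 + 80045 = -891947489303/58522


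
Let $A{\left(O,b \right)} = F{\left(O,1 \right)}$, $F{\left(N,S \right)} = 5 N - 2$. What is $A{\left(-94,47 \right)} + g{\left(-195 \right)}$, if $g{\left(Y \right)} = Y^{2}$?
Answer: $37553$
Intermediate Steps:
$F{\left(N,S \right)} = -2 + 5 N$
$A{\left(O,b \right)} = -2 + 5 O$
$A{\left(-94,47 \right)} + g{\left(-195 \right)} = \left(-2 + 5 \left(-94\right)\right) + \left(-195\right)^{2} = \left(-2 - 470\right) + 38025 = -472 + 38025 = 37553$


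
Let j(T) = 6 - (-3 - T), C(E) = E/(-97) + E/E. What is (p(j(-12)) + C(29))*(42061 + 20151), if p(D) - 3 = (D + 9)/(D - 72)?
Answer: 546283572/2425 ≈ 2.2527e+5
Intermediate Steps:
C(E) = 1 - E/97 (C(E) = E*(-1/97) + 1 = -E/97 + 1 = 1 - E/97)
j(T) = 9 + T (j(T) = 6 + (3 + T) = 9 + T)
p(D) = 3 + (9 + D)/(-72 + D) (p(D) = 3 + (D + 9)/(D - 72) = 3 + (9 + D)/(-72 + D))
(p(j(-12)) + C(29))*(42061 + 20151) = ((-207 + 4*(9 - 12))/(-72 + (9 - 12)) + (1 - 1/97*29))*(42061 + 20151) = ((-207 + 4*(-3))/(-72 - 3) + (1 - 29/97))*62212 = ((-207 - 12)/(-75) + 68/97)*62212 = (-1/75*(-219) + 68/97)*62212 = (73/25 + 68/97)*62212 = (8781/2425)*62212 = 546283572/2425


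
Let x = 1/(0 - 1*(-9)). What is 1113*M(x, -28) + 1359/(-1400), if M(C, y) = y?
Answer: -43630959/1400 ≈ -31165.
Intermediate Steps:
x = 1/9 (x = 1/(0 + 9) = 1/9 ≈ 0.11111)
1113*M(x, -28) + 1359/(-1400) = 1113*(-28) + 1359/(-1400) = -31164 + 1359*(-1/1400) = -31164 - 1359/1400 = -43630959/1400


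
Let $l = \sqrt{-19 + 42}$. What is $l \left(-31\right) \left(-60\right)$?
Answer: $1860 \sqrt{23} \approx 8920.3$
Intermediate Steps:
$l = \sqrt{23} \approx 4.7958$
$l \left(-31\right) \left(-60\right) = \sqrt{23} \left(-31\right) \left(-60\right) = - 31 \sqrt{23} \left(-60\right) = 1860 \sqrt{23}$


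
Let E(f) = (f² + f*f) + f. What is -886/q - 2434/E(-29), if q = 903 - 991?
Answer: 625183/72732 ≈ 8.5957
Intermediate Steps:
E(f) = f + 2*f² (E(f) = (f² + f²) + f = 2*f² + f = f + 2*f²)
q = -88
-886/q - 2434/E(-29) = -886/(-88) - 2434*(-1/(29*(1 + 2*(-29)))) = -886*(-1/88) - 2434*(-1/(29*(1 - 58))) = 443/44 - 2434/((-29*(-57))) = 443/44 - 2434/1653 = 625183/72732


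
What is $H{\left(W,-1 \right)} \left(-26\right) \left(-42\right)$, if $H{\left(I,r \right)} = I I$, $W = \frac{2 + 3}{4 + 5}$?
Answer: $\frac{9100}{27} \approx 337.04$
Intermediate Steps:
$W = \frac{5}{9} \approx 0.55556$
$H{\left(I,r \right)} = I^{2}$
$H{\left(W,-1 \right)} \left(-26\right) \left(-42\right) = \left(\frac{5}{9}\right)^{2} \left(-26\right) \left(-42\right) = \frac{25}{81} \left(-26\right) \left(-42\right) = \left(- \frac{650}{81}\right) \left(-42\right) = \frac{9100}{27}$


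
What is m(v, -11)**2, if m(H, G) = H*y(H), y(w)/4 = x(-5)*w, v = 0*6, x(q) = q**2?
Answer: 0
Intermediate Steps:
v = 0
y(w) = 100*w (y(w) = 4*((-5)**2*w) = 4*(25*w) = 100*w)
m(H, G) = 100*H**2 (m(H, G) = H*(100*H) = 100*H**2)
m(v, -11)**2 = (100*0**2)**2 = (100*0)**2 = 0**2 = 0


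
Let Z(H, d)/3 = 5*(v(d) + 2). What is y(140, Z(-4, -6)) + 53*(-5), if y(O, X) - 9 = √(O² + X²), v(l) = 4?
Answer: -256 + 10*√277 ≈ -89.567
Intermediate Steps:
Z(H, d) = 90 (Z(H, d) = 3*(5*(4 + 2)) = 3*(5*6) = 3*30 = 90)
y(O, X) = 9 + √(O² + X²)
y(140, Z(-4, -6)) + 53*(-5) = (9 + √(140² + 90²)) + 53*(-5) = (9 + √(19600 + 8100)) - 265 = (9 + √27700) - 265 = (9 + 10*√277) - 265 = -256 + 10*√277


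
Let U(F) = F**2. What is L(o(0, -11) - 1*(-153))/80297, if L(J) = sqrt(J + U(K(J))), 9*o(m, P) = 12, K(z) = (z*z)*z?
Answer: sqrt(9851127637717918)/2168019 ≈ 45.780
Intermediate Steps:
K(z) = z**3 (K(z) = z**2*z = z**3)
o(m, P) = 4/3 (o(m, P) = (1/9)*12 = 4/3)
L(J) = sqrt(J + J**6) (L(J) = sqrt(J + (J**3)**2) = sqrt(J + J**6))
L(o(0, -11) - 1*(-153))/80297 = sqrt((4/3 - 1*(-153)) + (4/3 - 1*(-153))**6)/80297 = sqrt((4/3 + 153) + (4/3 + 153)**6)*(1/80297) = sqrt(463/3 + (463/3)**6)*(1/80297) = sqrt(463/3 + 9851127637605409/729)*(1/80297) = sqrt(9851127637717918/729)*(1/80297) = (sqrt(9851127637717918)/27)*(1/80297) = sqrt(9851127637717918)/2168019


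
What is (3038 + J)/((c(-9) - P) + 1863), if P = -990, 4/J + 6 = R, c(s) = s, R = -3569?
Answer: 1810141/1694550 ≈ 1.0682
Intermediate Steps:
J = -4/3575 (J = 4/(-6 - 3569) = 4/(-3575) = 4*(-1/3575) = -4/3575 ≈ -0.0011189)
(3038 + J)/((c(-9) - P) + 1863) = (3038 - 4/3575)/((-9 - 1*(-990)) + 1863) = 10860846/(3575*((-9 + 990) + 1863)) = 10860846/(3575*(981 + 1863)) = (10860846/3575)/2844 = (10860846/3575)*(1/2844) = 1810141/1694550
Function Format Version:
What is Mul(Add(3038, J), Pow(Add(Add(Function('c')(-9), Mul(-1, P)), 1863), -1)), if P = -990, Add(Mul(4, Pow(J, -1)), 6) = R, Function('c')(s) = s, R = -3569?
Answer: Rational(1810141, 1694550) ≈ 1.0682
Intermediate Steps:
J = Rational(-4, 3575) (J = Mul(4, Pow(Add(-6, -3569), -1)) = Mul(4, Pow(-3575, -1)) = Mul(4, Rational(-1, 3575)) = Rational(-4, 3575) ≈ -0.0011189)
Mul(Add(3038, J), Pow(Add(Add(Function('c')(-9), Mul(-1, P)), 1863), -1)) = Mul(Add(3038, Rational(-4, 3575)), Pow(Add(Add(-9, Mul(-1, -990)), 1863), -1)) = Mul(Rational(10860846, 3575), Pow(Add(Add(-9, 990), 1863), -1)) = Mul(Rational(10860846, 3575), Pow(Add(981, 1863), -1)) = Mul(Rational(10860846, 3575), Pow(2844, -1)) = Mul(Rational(10860846, 3575), Rational(1, 2844)) = Rational(1810141, 1694550)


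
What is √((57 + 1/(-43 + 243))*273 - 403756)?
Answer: I*√155277454/20 ≈ 623.05*I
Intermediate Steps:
√((57 + 1/(-43 + 243))*273 - 403756) = √((57 + 1/200)*273 - 403756) = √((11401/200)*273 - 403756) = √(3112473/200 - 403756) = √(-77638727/200) = I*√155277454/20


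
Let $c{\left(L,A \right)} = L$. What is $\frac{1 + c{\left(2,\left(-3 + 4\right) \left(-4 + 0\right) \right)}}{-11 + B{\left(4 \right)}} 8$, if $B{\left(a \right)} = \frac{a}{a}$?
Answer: $- \frac{12}{5} \approx -2.4$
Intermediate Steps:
$B{\left(a \right)} = 1$
$\frac{1 + c{\left(2,\left(-3 + 4\right) \left(-4 + 0\right) \right)}}{-11 + B{\left(4 \right)}} 8 = \frac{1 + 2}{-11 + 1} \cdot 8 = \frac{3}{-10} \cdot 8 = 3 \left(- \frac{1}{10}\right) 8 = \left(- \frac{3}{10}\right) 8 = - \frac{12}{5}$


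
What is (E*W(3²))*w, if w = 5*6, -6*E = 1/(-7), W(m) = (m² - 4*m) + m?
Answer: 270/7 ≈ 38.571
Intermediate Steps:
W(m) = m² - 3*m
E = 1/42 (E = -1/(6*(-7)) = -(-1)/(6*7) = -⅙*(-⅐) = 1/42 ≈ 0.023810)
w = 30
(E*W(3²))*w = ((3²*(-3 + 3²))/42)*30 = ((9*(-3 + 9))/42)*30 = ((9*6)/42)*30 = ((1/42)*54)*30 = (9/7)*30 = 270/7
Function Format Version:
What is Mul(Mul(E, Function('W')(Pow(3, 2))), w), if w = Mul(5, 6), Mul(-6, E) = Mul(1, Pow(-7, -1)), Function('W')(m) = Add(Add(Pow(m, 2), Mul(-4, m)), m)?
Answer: Rational(270, 7) ≈ 38.571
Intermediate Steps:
Function('W')(m) = Add(Pow(m, 2), Mul(-3, m))
E = Rational(1, 42) (E = Mul(Rational(-1, 6), Mul(1, Pow(-7, -1))) = Mul(Rational(-1, 6), Mul(1, Rational(-1, 7))) = Mul(Rational(-1, 6), Rational(-1, 7)) = Rational(1, 42) ≈ 0.023810)
w = 30
Mul(Mul(E, Function('W')(Pow(3, 2))), w) = Mul(Mul(Rational(1, 42), Mul(Pow(3, 2), Add(-3, Pow(3, 2)))), 30) = Mul(Mul(Rational(1, 42), Mul(9, Add(-3, 9))), 30) = Mul(Mul(Rational(1, 42), Mul(9, 6)), 30) = Mul(Mul(Rational(1, 42), 54), 30) = Mul(Rational(9, 7), 30) = Rational(270, 7)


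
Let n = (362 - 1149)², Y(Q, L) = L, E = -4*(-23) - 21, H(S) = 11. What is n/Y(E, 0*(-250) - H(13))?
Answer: -619369/11 ≈ -56306.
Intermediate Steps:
E = 71 (E = 92 - 21 = 71)
n = 619369 (n = (-787)² = 619369)
n/Y(E, 0*(-250) - H(13)) = 619369/(0*(-250) - 1*11) = 619369/(0 - 11) = 619369/(-11) = 619369*(-1/11) = -619369/11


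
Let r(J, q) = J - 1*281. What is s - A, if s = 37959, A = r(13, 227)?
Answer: 38227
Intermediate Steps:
r(J, q) = -281 + J (r(J, q) = J - 281 = -281 + J)
A = -268 (A = -281 + 13 = -268)
s - A = 37959 - 1*(-268) = 37959 + 268 = 38227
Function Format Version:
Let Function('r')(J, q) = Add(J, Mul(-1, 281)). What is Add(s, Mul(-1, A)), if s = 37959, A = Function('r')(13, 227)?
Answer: 38227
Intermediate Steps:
Function('r')(J, q) = Add(-281, J) (Function('r')(J, q) = Add(J, -281) = Add(-281, J))
A = -268 (A = Add(-281, 13) = -268)
Add(s, Mul(-1, A)) = Add(37959, Mul(-1, -268)) = Add(37959, 268) = 38227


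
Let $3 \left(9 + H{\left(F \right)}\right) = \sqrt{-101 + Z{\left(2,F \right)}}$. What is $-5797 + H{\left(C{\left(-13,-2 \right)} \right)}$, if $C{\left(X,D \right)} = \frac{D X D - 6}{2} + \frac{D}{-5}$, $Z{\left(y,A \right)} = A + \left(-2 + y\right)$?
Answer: $-5806 + \frac{6 i \sqrt{10}}{5} \approx -5806.0 + 3.7947 i$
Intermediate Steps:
$Z{\left(y,A \right)} = -2 + A + y$
$C{\left(X,D \right)} = -3 - \frac{D}{5} + \frac{X D^{2}}{2}$ ($C{\left(X,D \right)} = \left(X D^{2} - 6\right) \frac{1}{2} + D \left(- \frac{1}{5}\right) = \left(-6 + X D^{2}\right) \frac{1}{2} - \frac{D}{5} = \left(-3 + \frac{X D^{2}}{2}\right) - \frac{D}{5} = -3 - \frac{D}{5} + \frac{X D^{2}}{2}$)
$H{\left(F \right)} = -9 + \frac{\sqrt{-101 + F}}{3}$ ($H{\left(F \right)} = -9 + \frac{\sqrt{-101 + \left(-2 + F + 2\right)}}{3} = -9 + \frac{\sqrt{-101 + F}}{3}$)
$-5797 + H{\left(C{\left(-13,-2 \right)} \right)} = -5797 - \left(9 - \frac{\sqrt{-101 - \left(\frac{13}{5} + 26\right)}}{3}\right) = -5797 - \left(9 - \frac{\sqrt{-101 + \left(-3 + \frac{2}{5} + \frac{1}{2} \left(-13\right) 4\right)}}{3}\right) = -5797 - \left(9 - \frac{\sqrt{-101 - \frac{143}{5}}}{3}\right) = -5797 - \left(9 - \frac{\sqrt{- \frac{648}{5}}}{3}\right) = -5797 - \left(9 - \frac{\frac{18}{5} i \sqrt{10}}{3}\right) = -5797 - \left(9 - \frac{6 i \sqrt{10}}{5}\right) = -5806 + \frac{6 i \sqrt{10}}{5}$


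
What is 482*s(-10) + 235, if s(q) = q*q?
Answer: 48435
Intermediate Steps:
s(q) = q**2
482*s(-10) + 235 = 482*(-10)**2 + 235 = 482*100 + 235 = 48200 + 235 = 48435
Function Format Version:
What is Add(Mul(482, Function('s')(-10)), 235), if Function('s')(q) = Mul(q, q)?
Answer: 48435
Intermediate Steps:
Function('s')(q) = Pow(q, 2)
Add(Mul(482, Function('s')(-10)), 235) = Add(Mul(482, Pow(-10, 2)), 235) = Add(Mul(482, 100), 235) = Add(48200, 235) = 48435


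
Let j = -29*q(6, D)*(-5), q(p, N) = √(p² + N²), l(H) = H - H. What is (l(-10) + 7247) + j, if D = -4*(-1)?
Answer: 7247 + 290*√13 ≈ 8292.6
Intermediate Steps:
l(H) = 0
D = 4
q(p, N) = √(N² + p²)
j = 290*√13 (j = -29*√(4² + 6²)*(-5) = -29*√(16 + 36)*(-5) = -58*√13*(-5) = 290*√13 ≈ 1045.6)
(l(-10) + 7247) + j = (0 + 7247) + 290*√13 = 7247 + 290*√13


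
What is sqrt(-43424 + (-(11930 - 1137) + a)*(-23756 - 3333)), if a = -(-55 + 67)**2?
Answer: sqrt(296228969) ≈ 17211.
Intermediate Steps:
a = -144 (a = -1*12**2 = -1*144 = -144)
sqrt(-43424 + (-(11930 - 1137) + a)*(-23756 - 3333)) = sqrt(-43424 + (-(11930 - 1137) - 144)*(-23756 - 3333)) = sqrt(-43424 + (-1*10793 - 144)*(-27089)) = sqrt(-43424 + (-10793 - 144)*(-27089)) = sqrt(-43424 - 10937*(-27089)) = sqrt(-43424 + 296272393) = sqrt(296228969)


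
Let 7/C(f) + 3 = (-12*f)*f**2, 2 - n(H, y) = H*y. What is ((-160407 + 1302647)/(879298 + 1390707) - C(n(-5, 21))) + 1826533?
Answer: 12190376523355071146/6674050326519 ≈ 1.8265e+6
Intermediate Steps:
n(H, y) = 2 - H*y
C(f) = 7/(-3 - 12*f**3) (C(f) = 7/(-3 + (-12*f)*f**2) = 7/(-3 - 12*f**3))
((-160407 + 1302647)/(879298 + 1390707) - C(n(-5, 21))) + 1826533 = ((-160407 + 1302647)/(879298 + 1390707) - (-7)/(3 + 12*(2 - 1*(-5)*21)**3)) + 1826533 = (1142240/2270005 - (-7)/(3 + 12*(2 + 105)**3)) + 1826533 = (1142240*(1/2270005) - (-7)/(3 + 12*107**3)) + 1826533 = (228448/454001 - (-7)/(3 + 12*1225043)) + 1826533 = (228448/454001 - (-7)/(3 + 14700516)) + 1826533 = (228448/454001 - (-7)/14700519) + 1826533 = (228448/454001 - 1*(-7/14700519)) + 1826533 = (228448/454001 + 7/14700519) + 1826533 = 3358307342519/6674050326519 + 1826533 = 12190376523355071146/6674050326519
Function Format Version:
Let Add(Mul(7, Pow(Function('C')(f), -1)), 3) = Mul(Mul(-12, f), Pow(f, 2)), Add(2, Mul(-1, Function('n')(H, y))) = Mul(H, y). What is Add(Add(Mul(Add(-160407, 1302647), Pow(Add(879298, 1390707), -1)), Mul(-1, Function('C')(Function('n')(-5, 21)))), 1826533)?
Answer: Rational(12190376523355071146, 6674050326519) ≈ 1.8265e+6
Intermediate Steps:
Function('n')(H, y) = Add(2, Mul(-1, H, y)) (Function('n')(H, y) = Add(2, Mul(-1, Mul(H, y))) = Add(2, Mul(-1, H, y)))
Function('C')(f) = Mul(7, Pow(Add(-3, Mul(-12, Pow(f, 3))), -1)) (Function('C')(f) = Mul(7, Pow(Add(-3, Mul(Mul(-12, f), Pow(f, 2))), -1)) = Mul(7, Pow(Add(-3, Mul(-12, Pow(f, 3))), -1)))
Add(Add(Mul(Add(-160407, 1302647), Pow(Add(879298, 1390707), -1)), Mul(-1, Function('C')(Function('n')(-5, 21)))), 1826533) = Add(Add(Mul(Add(-160407, 1302647), Pow(Add(879298, 1390707), -1)), Mul(-1, Mul(-7, Pow(Add(3, Mul(12, Pow(Add(2, Mul(-1, -5, 21)), 3))), -1)))), 1826533) = Add(Add(Mul(1142240, Pow(2270005, -1)), Mul(-1, Mul(-7, Pow(Add(3, Mul(12, Pow(Add(2, 105), 3))), -1)))), 1826533) = Add(Add(Mul(1142240, Rational(1, 2270005)), Mul(-1, Mul(-7, Pow(Add(3, Mul(12, Pow(107, 3))), -1)))), 1826533) = Add(Add(Rational(228448, 454001), Mul(-1, Mul(-7, Pow(Add(3, Mul(12, 1225043)), -1)))), 1826533) = Add(Add(Rational(228448, 454001), Mul(-1, Mul(-7, Pow(Add(3, 14700516), -1)))), 1826533) = Add(Add(Rational(228448, 454001), Mul(-1, Mul(-7, Pow(14700519, -1)))), 1826533) = Add(Add(Rational(228448, 454001), Mul(-1, Mul(-7, Rational(1, 14700519)))), 1826533) = Add(Add(Rational(228448, 454001), Mul(-1, Rational(-7, 14700519))), 1826533) = Add(Add(Rational(228448, 454001), Rational(7, 14700519)), 1826533) = Add(Rational(3358307342519, 6674050326519), 1826533) = Rational(12190376523355071146, 6674050326519)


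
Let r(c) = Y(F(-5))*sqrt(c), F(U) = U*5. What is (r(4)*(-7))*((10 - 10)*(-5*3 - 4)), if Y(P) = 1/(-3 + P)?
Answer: 0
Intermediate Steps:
F(U) = 5*U
r(c) = -sqrt(c)/28 (r(c) = sqrt(c)/(-3 + 5*(-5)) = sqrt(c)/(-3 - 25) = sqrt(c)/(-28) = -sqrt(c)/28)
(r(4)*(-7))*((10 - 10)*(-5*3 - 4)) = (-sqrt(4)/28*(-7))*((10 - 10)*(-5*3 - 4)) = (-1/28*2*(-7))*(0*(-15 - 4)) = (-1/14*(-7))*(0*(-19)) = (1/2)*0 = 0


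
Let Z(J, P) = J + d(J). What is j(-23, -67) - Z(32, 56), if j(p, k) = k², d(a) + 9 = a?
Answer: 4434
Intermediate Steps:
d(a) = -9 + a
Z(J, P) = -9 + 2*J (Z(J, P) = J + (-9 + J) = -9 + 2*J)
j(-23, -67) - Z(32, 56) = (-67)² - (-9 + 2*32) = 4489 - (-9 + 64) = 4489 - 1*55 = 4489 - 55 = 4434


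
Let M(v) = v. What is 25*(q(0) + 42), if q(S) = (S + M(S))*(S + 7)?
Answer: 1050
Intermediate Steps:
q(S) = 2*S*(7 + S) (q(S) = (S + S)*(S + 7) = (2*S)*(7 + S) = 2*S*(7 + S))
25*(q(0) + 42) = 25*(2*0*(7 + 0) + 42) = 25*(2*0*7 + 42) = 25*(0 + 42) = 25*42 = 1050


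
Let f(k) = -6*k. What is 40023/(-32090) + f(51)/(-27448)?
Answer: -272182941/220201580 ≈ -1.2361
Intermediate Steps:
40023/(-32090) + f(51)/(-27448) = 40023/(-32090) - 6*51/(-27448) = 40023*(-1/32090) - 306*(-1/27448) = -40023/32090 + 153/13724 = -272182941/220201580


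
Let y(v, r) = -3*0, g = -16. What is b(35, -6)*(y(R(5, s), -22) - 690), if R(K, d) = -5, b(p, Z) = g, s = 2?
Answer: 11040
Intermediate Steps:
b(p, Z) = -16
y(v, r) = 0
b(35, -6)*(y(R(5, s), -22) - 690) = -16*(0 - 690) = -16*(-690) = 11040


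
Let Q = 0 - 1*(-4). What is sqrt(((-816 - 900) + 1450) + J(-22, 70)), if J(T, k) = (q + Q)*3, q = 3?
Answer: 7*I*sqrt(5) ≈ 15.652*I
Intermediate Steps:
Q = 4 (Q = 0 + 4 = 4)
J(T, k) = 21 (J(T, k) = (3 + 4)*3 = 7*3 = 21)
sqrt(((-816 - 900) + 1450) + J(-22, 70)) = sqrt(((-816 - 900) + 1450) + 21) = sqrt((-1716 + 1450) + 21) = sqrt(-266 + 21) = sqrt(-245) = 7*I*sqrt(5)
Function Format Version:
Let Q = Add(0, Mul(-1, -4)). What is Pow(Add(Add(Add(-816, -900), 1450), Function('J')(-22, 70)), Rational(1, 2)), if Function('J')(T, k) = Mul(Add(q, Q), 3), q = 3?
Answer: Mul(7, I, Pow(5, Rational(1, 2))) ≈ Mul(15.652, I)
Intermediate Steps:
Q = 4 (Q = Add(0, 4) = 4)
Function('J')(T, k) = 21 (Function('J')(T, k) = Mul(Add(3, 4), 3) = Mul(7, 3) = 21)
Pow(Add(Add(Add(-816, -900), 1450), Function('J')(-22, 70)), Rational(1, 2)) = Pow(Add(Add(Add(-816, -900), 1450), 21), Rational(1, 2)) = Pow(Add(Add(-1716, 1450), 21), Rational(1, 2)) = Pow(Add(-266, 21), Rational(1, 2)) = Pow(-245, Rational(1, 2)) = Mul(7, I, Pow(5, Rational(1, 2)))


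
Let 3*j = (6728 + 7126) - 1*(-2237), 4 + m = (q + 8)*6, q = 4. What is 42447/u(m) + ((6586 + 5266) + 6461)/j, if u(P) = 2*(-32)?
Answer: -679498581/1029824 ≈ -659.82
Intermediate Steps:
m = 68 (m = -4 + (4 + 8)*6 = -4 + 12*6 = -4 + 72 = 68)
j = 16091/3 (j = ((6728 + 7126) - 1*(-2237))/3 = (13854 + 2237)/3 = (⅓)*16091 = 16091/3 ≈ 5363.7)
u(P) = -64
42447/u(m) + ((6586 + 5266) + 6461)/j = 42447/(-64) + ((6586 + 5266) + 6461)/(16091/3) = 42447*(-1/64) + (11852 + 6461)*(3/16091) = -42447/64 + 18313*(3/16091) = -42447/64 + 54939/16091 = -679498581/1029824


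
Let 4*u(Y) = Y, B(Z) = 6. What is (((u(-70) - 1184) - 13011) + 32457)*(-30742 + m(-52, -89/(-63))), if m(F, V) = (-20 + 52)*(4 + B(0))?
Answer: -555034179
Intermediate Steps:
u(Y) = Y/4
m(F, V) = 320 (m(F, V) = (-20 + 52)*(4 + 6) = 32*10 = 320)
(((u(-70) - 1184) - 13011) + 32457)*(-30742 + m(-52, -89/(-63))) = ((((1/4)*(-70) - 1184) - 13011) + 32457)*(-30742 + 320) = (((-35/2 - 1184) - 13011) + 32457)*(-30422) = ((-2403/2 - 13011) + 32457)*(-30422) = (-28425/2 + 32457)*(-30422) = (36489/2)*(-30422) = -555034179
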